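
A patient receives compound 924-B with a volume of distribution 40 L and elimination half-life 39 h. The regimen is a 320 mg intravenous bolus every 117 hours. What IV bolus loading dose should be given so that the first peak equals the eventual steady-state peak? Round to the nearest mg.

f = (1/2)^(117/39) ≈ 0.125000; accumulation ratio R = 1/(1−f) ≈ 1.14286.
Loading dose to hit Cmax,ss on first dose: D_load = D_maint·R ≈ 320 × 1.14286 ≈ 365.72 mg.

366 mg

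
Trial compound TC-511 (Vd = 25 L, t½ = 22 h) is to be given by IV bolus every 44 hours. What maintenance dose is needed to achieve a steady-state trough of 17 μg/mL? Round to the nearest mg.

τ/t½ = 44/22 ≈ 2, so f = (1/2)^(44/22) ≈ 0.250000.
Cmin,ss = (D/Vd)·f/(1−f), so D = Cmin,ss·Vd·(1−f)/f.
D = 17 × 25 × (1−f)/f ≈ 17 × 25 × 3.00000 ≈ 1275.00 mg.

1275 mg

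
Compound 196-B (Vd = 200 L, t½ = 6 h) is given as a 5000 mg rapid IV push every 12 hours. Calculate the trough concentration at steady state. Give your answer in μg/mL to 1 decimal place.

τ = 12 h = 2 half-lives, so f = (1/2)^2 = 0.25.
At steady state, R = 1/(1 − 0.25) = 4/3.
Single-dose peak C₀ = D/Vd = 5000/200 = 25 μg/mL.
Steady-state peak Cmax,ss = C₀·R = 25 × 4/3 ≈ 33.333 μg/mL.
Steady-state trough Cmin,ss = Cmax,ss·f ≈ 33.333 × 0.25 ≈ 8.333 μg/mL.

8.3 μg/mL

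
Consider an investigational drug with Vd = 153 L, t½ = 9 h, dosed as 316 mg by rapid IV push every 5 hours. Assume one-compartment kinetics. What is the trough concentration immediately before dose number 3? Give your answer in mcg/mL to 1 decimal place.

f = (1/2)^(τ/t½) = (1/2)^(5/9) ≈ 0.6804.
C₀ = D/Vd = 316/153 ≈ 2.065 mcg/mL.
Before the 3rd dose, 2 doses have been given. Superposition: Cmin = C₀·(f + f²).
≈ 2.065 × (0.6804 + 0.4629) ≈ 2.065 × 1.1433 ≈ 2.361 mcg/mL.

2.4 mcg/mL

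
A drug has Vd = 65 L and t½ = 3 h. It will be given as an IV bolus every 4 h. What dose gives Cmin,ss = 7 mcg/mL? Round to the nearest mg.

τ/t½ = 4/3 ≈ 1.3333, so f = (1/2)^(4/3) ≈ 0.396850.
Cmin,ss = (D/Vd)·f/(1−f), so D = Cmin,ss·Vd·(1−f)/f.
D = 7 × 65 × (1−f)/f ≈ 7 × 65 × 1.51984 ≈ 691.53 mg.

692 mg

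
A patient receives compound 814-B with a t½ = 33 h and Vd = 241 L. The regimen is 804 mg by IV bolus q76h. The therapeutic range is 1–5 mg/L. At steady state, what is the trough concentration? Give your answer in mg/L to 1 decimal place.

0.8 mg/L

k = ln2/t½ = ln2/33 ≈ 0.021004 h⁻¹; fraction remaining f = e^(−kτ) = e^(−0.021004×76) ≈ 0.2026.
Accumulation ratio R = 1/(1 − f) ≈ 1/0.7974 ≈ 1.2541.
Single-dose peak C₀ = D/Vd = 804/241 ≈ 3.336 mg/L.
Steady-state peak Cmax,ss = C₀·R ≈ 3.336 × 1.2541 ≈ 4.184 mg/L.
One interval later, Cmin,ss = Cmax,ss·e^(−kτ) ≈ 4.184 × 0.2026 ≈ 0.848 mg/L.
Trough 0.8 mg/L vs MEC 1 mg/L: subtherapeutic.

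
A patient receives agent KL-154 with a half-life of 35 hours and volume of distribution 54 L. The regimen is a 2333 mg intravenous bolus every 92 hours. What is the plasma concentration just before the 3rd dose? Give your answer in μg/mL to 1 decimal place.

f = (1/2)^(τ/t½) = (1/2)^(92/35) ≈ 0.1617.
C₀ = D/Vd = 2333/54 ≈ 43.204 μg/mL.
Before the 3rd dose, 2 doses have been given. Superposition: Cmin = C₀·(f + f²).
≈ 43.204 × (0.1617 + 0.0261) ≈ 43.204 × 0.1878 ≈ 8.114 μg/mL.

8.1 μg/mL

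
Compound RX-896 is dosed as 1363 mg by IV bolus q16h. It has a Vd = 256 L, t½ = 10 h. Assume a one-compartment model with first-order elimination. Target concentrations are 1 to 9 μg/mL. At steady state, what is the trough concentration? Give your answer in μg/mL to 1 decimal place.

Over one 16-h interval, 16/10 ≈ 1.6 half-lives elapse, leaving f ≈ 0.3299 of each dose.
Each bolus raises the concentration by D/Vd = 1363/256 ≈ 5.324 μg/mL.
Steady-state trough Cmin,ss = C₀·f/(1−f) ≈ 5.324 × 0.3299/0.6701 ≈ 2.621 μg/mL.
Trough 2.6 μg/mL vs MEC 1 μg/mL: adequate.

2.6 μg/mL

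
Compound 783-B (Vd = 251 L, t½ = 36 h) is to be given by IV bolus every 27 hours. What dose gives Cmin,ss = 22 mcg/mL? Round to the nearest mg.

3765 mg

τ/t½ = 27/36 ≈ 0.75, so f = (1/2)^(27/36) ≈ 0.594604.
Cmin,ss = (D/Vd)·f/(1−f), so D = Cmin,ss·Vd·(1−f)/f.
D = 22 × 251 × (1−f)/f ≈ 22 × 251 × 0.68179 ≈ 3764.84 mg.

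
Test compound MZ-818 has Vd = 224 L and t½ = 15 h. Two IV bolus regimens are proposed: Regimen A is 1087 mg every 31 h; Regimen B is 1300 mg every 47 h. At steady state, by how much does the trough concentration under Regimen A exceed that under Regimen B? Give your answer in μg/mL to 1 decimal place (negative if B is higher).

0.8 μg/mL

Regimen A: f = (1/2)^(31/15) ≈ 0.2387; Cmin,ss = (1087/224)·f/(1−f) ≈ 1.522 μg/mL.
Regimen B: f = (1/2)^(47/15) ≈ 0.1140; Cmin,ss = (1300/224)·f/(1−f) ≈ 0.747 μg/mL.
Difference ≈ 1.522 − 0.747 ≈ 0.775 μg/mL.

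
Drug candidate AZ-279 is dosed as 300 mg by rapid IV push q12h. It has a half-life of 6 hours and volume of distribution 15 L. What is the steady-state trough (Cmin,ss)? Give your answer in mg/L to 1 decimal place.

6.7 mg/L

τ = 12 h = 2 half-lives, so f = (1/2)^2 = 0.25.
At steady state, R = 1/(1 − 0.25) = 4/3.
Single-dose peak C₀ = D/Vd = 300/15 = 20 mg/L.
Steady-state peak Cmax,ss = C₀·R = 20 × 4/3 ≈ 26.667 mg/L.
Steady-state trough Cmin,ss = Cmax,ss·f ≈ 26.667 × 0.25 ≈ 6.667 mg/L.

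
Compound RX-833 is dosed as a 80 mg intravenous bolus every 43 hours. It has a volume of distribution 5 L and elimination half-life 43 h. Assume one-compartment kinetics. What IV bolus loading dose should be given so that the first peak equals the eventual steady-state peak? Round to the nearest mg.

f = (1/2)^(43/43) ≈ 0.500000; accumulation ratio R = 1/(1−f) ≈ 2.00000.
Loading dose to hit Cmax,ss on first dose: D_load = D_maint·R ≈ 80 × 2.00000 ≈ 160.00 mg.

160 mg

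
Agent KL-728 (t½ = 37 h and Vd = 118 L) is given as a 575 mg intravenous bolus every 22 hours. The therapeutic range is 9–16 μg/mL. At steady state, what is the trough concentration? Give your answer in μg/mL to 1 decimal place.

9.6 μg/mL

k = ln2/t½ = ln2/37 ≈ 0.018734 h⁻¹; fraction remaining f = e^(−kτ) = e^(−0.018734×22) ≈ 0.6622.
Accumulation ratio R = 1/(1 − f) ≈ 1/0.3378 ≈ 2.9603.
Single-dose peak C₀ = D/Vd = 575/118 ≈ 4.873 μg/mL.
Cmax,ss = C₀/(1 − f) ≈ 4.873/0.3378 ≈ 14.426 μg/mL.
One interval later, Cmin,ss = Cmax,ss·e^(−kτ) ≈ 14.426 × 0.6622 ≈ 9.553 μg/mL.
Trough 9.6 μg/mL vs MEC 9 μg/mL: adequate.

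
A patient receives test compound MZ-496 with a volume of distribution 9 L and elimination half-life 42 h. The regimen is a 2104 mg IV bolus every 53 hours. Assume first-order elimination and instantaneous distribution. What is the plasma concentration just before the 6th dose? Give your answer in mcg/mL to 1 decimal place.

f = (1/2)^(τ/t½) = (1/2)^(53/42) ≈ 0.4170.
C₀ = D/Vd = 2104/9 ≈ 233.778 mcg/mL.
Before the 6th dose, 5 doses have been given. Superposition: Cmin = C₀·(f + f² + … + f^5).
≈ 233.778 × (0.4170 + 0.1739 + 0.0725 + 0.0302 + 0.0126) ≈ 233.778 × 0.7062 ≈ 165.094 mcg/mL.

165.1 mcg/mL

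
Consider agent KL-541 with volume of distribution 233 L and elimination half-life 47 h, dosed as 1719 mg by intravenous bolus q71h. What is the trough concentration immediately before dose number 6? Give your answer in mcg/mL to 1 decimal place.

f = (1/2)^(τ/t½) = (1/2)^(71/47) ≈ 0.3510.
C₀ = D/Vd = 1719/233 ≈ 7.378 mcg/mL.
Before the 6th dose, 5 doses have been given. Superposition: Cmin = C₀·(f + f² + … + f^5).
≈ 7.378 × (0.3510 + 0.1232 + 0.0432 + 0.0152 + 0.0053) ≈ 7.378 × 0.5379 ≈ 3.969 mcg/mL.

4.0 mcg/mL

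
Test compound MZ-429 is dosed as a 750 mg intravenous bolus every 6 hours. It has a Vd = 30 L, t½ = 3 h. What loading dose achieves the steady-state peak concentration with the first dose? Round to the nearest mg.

f = (1/2)^(6/3) ≈ 0.250000; accumulation ratio R = 1/(1−f) ≈ 1.33333.
Loading dose to hit Cmax,ss on first dose: D_load = D_maint·R ≈ 750 × 1.33333 ≈ 1000.00 mg.

1000 mg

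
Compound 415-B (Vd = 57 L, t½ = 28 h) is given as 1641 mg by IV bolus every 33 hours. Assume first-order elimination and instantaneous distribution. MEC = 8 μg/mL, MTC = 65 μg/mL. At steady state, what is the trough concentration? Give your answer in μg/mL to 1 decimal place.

22.8 μg/mL

k = ln2/t½ = ln2/28 ≈ 0.024755 h⁻¹; fraction remaining f = e^(−kτ) = e^(−0.024755×33) ≈ 0.4418.
Accumulation ratio R = 1/(1 − f) ≈ 1/0.5582 ≈ 1.7915.
Single-dose peak C₀ = D/Vd = 1641/57 ≈ 28.789 μg/mL.
Cmax,ss = C₀/(1 − f) ≈ 28.789/0.5582 ≈ 51.575 μg/mL.
One interval later, Cmin,ss = Cmax,ss·e^(−kτ) ≈ 51.575 × 0.4418 ≈ 22.786 μg/mL.
Trough 22.8 μg/mL vs MEC 8 μg/mL: adequate.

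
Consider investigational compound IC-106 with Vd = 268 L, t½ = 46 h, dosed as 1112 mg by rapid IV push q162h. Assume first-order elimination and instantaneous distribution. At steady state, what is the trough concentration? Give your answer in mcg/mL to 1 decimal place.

0.4 mcg/mL

k = ln2/t½ = ln2/46 ≈ 0.015068 h⁻¹; fraction remaining f = e^(−kτ) = e^(−0.015068×162) ≈ 0.0871.
Accumulation ratio R = 1/(1 − f) ≈ 1/0.9129 ≈ 1.0954.
Single-dose peak C₀ = D/Vd = 1112/268 ≈ 4.149 mcg/mL.
Steady-state peak Cmax,ss = C₀·R ≈ 4.149 × 1.0954 ≈ 4.545 mcg/mL.
Steady-state trough Cmin,ss = Cmax,ss·f ≈ 4.545 × 0.0871 ≈ 0.396 mcg/mL.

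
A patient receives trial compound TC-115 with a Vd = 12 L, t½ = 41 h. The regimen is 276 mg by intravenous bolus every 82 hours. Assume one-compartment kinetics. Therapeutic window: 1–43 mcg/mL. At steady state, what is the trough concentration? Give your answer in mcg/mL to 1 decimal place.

τ = 82 h = 2 half-lives, so f = (1/2)^2 = 0.25.
At steady state, R = 1/(1 − 0.25) = 4/3.
Single-dose peak C₀ = D/Vd = 276/12 = 23 mcg/mL.
Steady-state peak Cmax,ss = C₀·R = 23 × 4/3 ≈ 30.667 mcg/mL.
Steady-state trough Cmin,ss = Cmax,ss·f ≈ 30.667 × 0.25 ≈ 7.667 mcg/mL.
Trough 7.7 mcg/mL vs MEC 1 mcg/mL: adequate.

7.7 mcg/mL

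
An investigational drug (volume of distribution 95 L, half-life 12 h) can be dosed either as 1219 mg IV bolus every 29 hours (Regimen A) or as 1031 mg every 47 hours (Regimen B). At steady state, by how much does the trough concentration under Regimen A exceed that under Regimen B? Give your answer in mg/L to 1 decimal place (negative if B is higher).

Regimen A: f = (1/2)^(29/12) ≈ 0.1873; Cmin,ss = (1219/95)·f/(1−f) ≈ 2.957 mg/L.
Regimen B: f = (1/2)^(47/12) ≈ 0.0662; Cmin,ss = (1031/95)·f/(1−f) ≈ 0.769 mg/L.
Difference ≈ 2.957 − 0.769 ≈ 2.188 mg/L.

2.2 mg/L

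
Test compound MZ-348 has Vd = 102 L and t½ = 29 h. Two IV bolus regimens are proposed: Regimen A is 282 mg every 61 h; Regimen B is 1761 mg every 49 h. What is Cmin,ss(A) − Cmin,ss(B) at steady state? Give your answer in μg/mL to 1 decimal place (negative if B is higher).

-6.9 μg/mL

Regimen A: f = (1/2)^(61/29) ≈ 0.2327; Cmin,ss = (282/102)·f/(1−f) ≈ 0.838 μg/mL.
Regimen B: f = (1/2)^(49/29) ≈ 0.3100; Cmin,ss = (1761/102)·f/(1−f) ≈ 7.757 μg/mL.
Difference ≈ 0.838 − 7.757 ≈ -6.919 μg/mL.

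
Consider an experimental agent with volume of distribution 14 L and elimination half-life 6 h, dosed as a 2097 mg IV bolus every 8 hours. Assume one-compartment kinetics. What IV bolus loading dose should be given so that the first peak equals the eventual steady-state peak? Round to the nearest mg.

3477 mg

f = (1/2)^(8/6) ≈ 0.396850; accumulation ratio R = 1/(1−f) ≈ 1.65796.
Loading dose to hit Cmax,ss on first dose: D_load = D_maint·R ≈ 2097 × 1.65796 ≈ 3476.74 mg.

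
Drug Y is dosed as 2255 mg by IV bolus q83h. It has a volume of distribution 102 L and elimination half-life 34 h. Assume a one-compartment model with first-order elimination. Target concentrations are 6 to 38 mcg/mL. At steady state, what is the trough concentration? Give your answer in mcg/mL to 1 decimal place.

Over one 83-h interval, 83/34 ≈ 2.4412 half-lives elapse, leaving f ≈ 0.1841 of each dose.
At steady state, accumulation factor R = 1/(1 − e^(−kτ)) ≈ 1.2256.
Each bolus raises the concentration by D/Vd = 2255/102 ≈ 22.108 mcg/mL.
Cmax,ss = C₀/(1 − f) ≈ 22.108/0.8159 ≈ 27.096 mcg/mL.
Steady-state trough Cmin,ss = Cmax,ss·f ≈ 27.096 × 0.1841 ≈ 4.988 mcg/mL.
Trough 5.0 mcg/mL vs MEC 6 mcg/mL: subtherapeutic.

5.0 mcg/mL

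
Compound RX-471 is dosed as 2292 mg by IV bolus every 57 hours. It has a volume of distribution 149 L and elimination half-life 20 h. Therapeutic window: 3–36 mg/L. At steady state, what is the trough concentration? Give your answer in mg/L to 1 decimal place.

2.5 mg/L

Over one 57-h interval, 57/20 ≈ 2.85 half-lives elapse, leaving f ≈ 0.1387 of each dose.
At steady state, accumulation factor R = 1/(1 − e^(−kτ)) ≈ 1.1610.
Each bolus raises the concentration by D/Vd = 2292/149 ≈ 15.383 mg/L.
Cmax,ss = C₀/(1 − f) ≈ 15.383/0.8613 ≈ 17.860 mg/L.
One interval later, Cmin,ss = Cmax,ss·e^(−kτ) ≈ 17.860 × 0.1387 ≈ 2.477 mg/L.
Trough 2.5 mg/L vs MEC 3 mg/L: subtherapeutic.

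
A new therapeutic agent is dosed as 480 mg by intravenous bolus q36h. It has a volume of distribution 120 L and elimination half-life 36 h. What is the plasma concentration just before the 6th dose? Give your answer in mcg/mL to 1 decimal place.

f = (1/2)^(τ/t½) = (1/2)^(36/36) ≈ 0.5000.
C₀ = D/Vd = 480/120 ≈ 4.000 mcg/mL.
Before the 6th dose, 5 doses have been given. Superposition: Cmin = C₀·(f + f² + … + f^5).
≈ 4.000 × (0.5000 + 0.2500 + 0.1250 + 0.0625 + 0.0313) ≈ 4.000 × 0.9688 ≈ 3.875 mcg/mL.

3.9 mcg/mL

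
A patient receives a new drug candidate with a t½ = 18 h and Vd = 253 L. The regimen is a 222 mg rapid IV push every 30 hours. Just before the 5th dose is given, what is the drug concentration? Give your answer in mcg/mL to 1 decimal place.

f = (1/2)^(τ/t½) = (1/2)^(30/18) ≈ 0.3150.
C₀ = D/Vd = 222/253 ≈ 0.877 mcg/mL.
Before the 5th dose, 4 doses have been given. Superposition: Cmin = C₀·(f + f² + … + f^4).
≈ 0.877 × (0.3150 + 0.0992 + 0.0313 + 0.0098) ≈ 0.877 × 0.4553 ≈ 0.399 mcg/mL.

0.4 mcg/mL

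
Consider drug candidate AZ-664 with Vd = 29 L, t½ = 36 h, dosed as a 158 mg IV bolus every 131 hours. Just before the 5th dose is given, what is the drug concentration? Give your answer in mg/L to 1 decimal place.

f = (1/2)^(τ/t½) = (1/2)^(131/36) ≈ 0.0803.
C₀ = D/Vd = 158/29 ≈ 5.448 mg/L.
Before the 5th dose, 4 doses have been given. Superposition: Cmin = C₀·(f + f² + … + f^4).
≈ 5.448 × (0.0803 + 0.0064 + 0.0005 + 0.0000) ≈ 5.448 × 0.0872 ≈ 0.475 mg/L.

0.5 mg/L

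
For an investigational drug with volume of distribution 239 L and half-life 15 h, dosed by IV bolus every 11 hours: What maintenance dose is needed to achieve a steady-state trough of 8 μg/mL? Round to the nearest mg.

1267 mg

τ/t½ = 11/15 ≈ 0.73333, so f = (1/2)^(11/15) ≈ 0.601513.
Cmin,ss = (D/Vd)·f/(1−f), so D = Cmin,ss·Vd·(1−f)/f.
D = 8 × 239 × (1−f)/f ≈ 8 × 239 × 0.66247 ≈ 1266.64 mg.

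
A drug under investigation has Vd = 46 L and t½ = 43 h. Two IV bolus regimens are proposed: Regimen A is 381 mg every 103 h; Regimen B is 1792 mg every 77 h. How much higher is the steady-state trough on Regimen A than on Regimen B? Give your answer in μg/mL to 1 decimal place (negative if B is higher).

-13.9 μg/mL

Regimen A: f = (1/2)^(103/43) ≈ 0.1901; Cmin,ss = (381/46)·f/(1−f) ≈ 1.944 μg/mL.
Regimen B: f = (1/2)^(77/43) ≈ 0.2890; Cmin,ss = (1792/46)·f/(1−f) ≈ 15.835 μg/mL.
Difference ≈ 1.944 − 15.835 ≈ -13.891 μg/mL.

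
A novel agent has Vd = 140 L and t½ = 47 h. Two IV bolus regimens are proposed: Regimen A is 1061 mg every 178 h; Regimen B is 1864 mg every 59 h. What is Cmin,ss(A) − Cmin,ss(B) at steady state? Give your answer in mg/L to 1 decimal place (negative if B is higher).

-9.0 mg/L

Regimen A: f = (1/2)^(178/47) ≈ 0.0724; Cmin,ss = (1061/140)·f/(1−f) ≈ 0.592 mg/L.
Regimen B: f = (1/2)^(59/47) ≈ 0.4189; Cmin,ss = (1864/140)·f/(1−f) ≈ 9.598 mg/L.
Difference ≈ 0.592 − 9.598 ≈ -9.006 mg/L.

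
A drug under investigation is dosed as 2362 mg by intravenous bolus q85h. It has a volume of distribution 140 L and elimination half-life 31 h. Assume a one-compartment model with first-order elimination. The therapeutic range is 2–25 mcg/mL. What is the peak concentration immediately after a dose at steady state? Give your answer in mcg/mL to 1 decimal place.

k = ln2/t½ = ln2/31 ≈ 0.022360 h⁻¹; fraction remaining f = e^(−kτ) = e^(−0.022360×85) ≈ 0.1495.
Accumulation ratio R = 1/(1 − f) ≈ 1/0.8505 ≈ 1.1758.
Single-dose peak C₀ = D/Vd = 2362/140 ≈ 16.871 mcg/mL.
Steady-state peak Cmax,ss = C₀·R ≈ 16.871 × 1.1758 ≈ 19.837 mcg/mL.
Peak 19.8 mcg/mL vs MTC 25 mcg/mL: below toxic threshold.

19.8 mcg/mL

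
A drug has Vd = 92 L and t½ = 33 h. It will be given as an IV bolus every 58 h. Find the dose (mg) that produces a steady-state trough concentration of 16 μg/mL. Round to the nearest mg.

τ/t½ = 58/33 ≈ 1.7576, so f = (1/2)^(58/33) ≈ 0.295745.
Cmin,ss = (D/Vd)·f/(1−f), so D = Cmin,ss·Vd·(1−f)/f.
D = 16 × 92 × (1−f)/f ≈ 16 × 92 × 2.38129 ≈ 3505.26 mg.

3505 mg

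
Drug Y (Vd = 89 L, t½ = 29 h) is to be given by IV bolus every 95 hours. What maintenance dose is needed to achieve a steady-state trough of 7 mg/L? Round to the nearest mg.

τ/t½ = 95/29 ≈ 3.2759, so f = (1/2)^(95/29) ≈ 0.103245.
Cmin,ss = (D/Vd)·f/(1−f), so D = Cmin,ss·Vd·(1−f)/f.
D = 7 × 89 × (1−f)/f ≈ 7 × 89 × 8.68570 ≈ 5411.19 mg.

5411 mg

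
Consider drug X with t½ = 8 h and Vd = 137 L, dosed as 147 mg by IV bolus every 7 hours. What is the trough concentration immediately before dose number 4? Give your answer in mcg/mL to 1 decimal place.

f = (1/2)^(τ/t½) = (1/2)^(7/8) ≈ 0.5453.
C₀ = D/Vd = 147/137 ≈ 1.073 mcg/mL.
Before the 4th dose, 3 doses have been given. Superposition: Cmin = C₀·(f + f² + … + f^3).
≈ 1.073 × (0.5453 + 0.2974 + 0.1621) ≈ 1.073 × 1.0048 ≈ 1.078 mcg/mL.

1.1 mcg/mL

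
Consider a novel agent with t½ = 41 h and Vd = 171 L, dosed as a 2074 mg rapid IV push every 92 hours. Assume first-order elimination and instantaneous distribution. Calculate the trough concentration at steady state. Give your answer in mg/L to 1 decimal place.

3.2 mg/L

Over one 92-h interval, 92/41 ≈ 2.2439 half-lives elapse, leaving f ≈ 0.2111 of each dose.
At steady state, accumulation factor R = 1/(1 − e^(−kτ)) ≈ 1.2676.
Single-dose peak C₀ = D/Vd = 2074/171 ≈ 12.129 mg/L.
Steady-state peak Cmax,ss = C₀·R ≈ 12.129 × 1.2676 ≈ 15.375 mg/L.
Steady-state trough Cmin,ss = Cmax,ss·f ≈ 15.375 × 0.2111 ≈ 3.246 mg/L.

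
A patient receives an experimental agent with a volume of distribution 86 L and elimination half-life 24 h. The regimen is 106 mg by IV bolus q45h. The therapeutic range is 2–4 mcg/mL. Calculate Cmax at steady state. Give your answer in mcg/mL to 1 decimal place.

τ/t½ = 45/24 ≈ 1.875, so fraction remaining f = (1/2)^(45/24) ≈ 0.2726.
Accumulation ratio R = 1/(1 − f) ≈ 1/0.7274 ≈ 1.3748.
Single-dose peak C₀ = D/Vd = 106/86 ≈ 1.233 mcg/mL.
Steady-state peak Cmax,ss = C₀·R ≈ 1.233 × 1.3748 ≈ 1.695 mcg/mL.
Peak 1.7 mcg/mL vs MTC 4 mcg/mL: below toxic threshold.

1.7 mcg/mL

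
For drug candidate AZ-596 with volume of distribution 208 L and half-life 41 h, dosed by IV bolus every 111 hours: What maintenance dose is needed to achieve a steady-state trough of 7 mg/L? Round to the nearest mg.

8053 mg

τ/t½ = 111/41 ≈ 2.7073, so f = (1/2)^(111/41) ≈ 0.153115.
Cmin,ss = (D/Vd)·f/(1−f), so D = Cmin,ss·Vd·(1−f)/f.
D = 7 × 208 × (1−f)/f ≈ 7 × 208 × 5.53104 ≈ 8053.19 mg.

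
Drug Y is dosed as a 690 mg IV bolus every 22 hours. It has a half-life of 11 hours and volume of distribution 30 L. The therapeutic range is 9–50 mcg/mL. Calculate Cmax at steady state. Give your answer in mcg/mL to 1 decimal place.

The dosing interval is 2 half-lives, so f = 2^(−2) = 0.25.
Accumulation ratio R = 1/(1 − f) = 1/0.75 = 4/3.
Single-dose peak C₀ = D/Vd = 690/30 = 23 mcg/mL.
Steady-state peak Cmax,ss = C₀·R = 23 × 4/3 ≈ 30.667 mcg/mL.
Peak 30.7 mcg/mL vs MTC 50 mcg/mL: below toxic threshold.

30.7 mcg/mL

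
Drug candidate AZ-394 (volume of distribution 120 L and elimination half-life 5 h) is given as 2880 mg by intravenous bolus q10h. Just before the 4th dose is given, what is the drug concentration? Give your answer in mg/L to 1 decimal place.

f = (1/2)^(τ/t½) = (1/2)^(10/5) ≈ 0.2500.
C₀ = D/Vd = 2880/120 ≈ 24.000 mg/L.
Before the 4th dose, 3 doses have been given. Superposition: Cmin = C₀·(f + f² + … + f^3).
≈ 24.000 × (0.2500 + 0.0625 + 0.0156) ≈ 24.000 × 0.3281 ≈ 7.874 mg/L.

7.9 mg/L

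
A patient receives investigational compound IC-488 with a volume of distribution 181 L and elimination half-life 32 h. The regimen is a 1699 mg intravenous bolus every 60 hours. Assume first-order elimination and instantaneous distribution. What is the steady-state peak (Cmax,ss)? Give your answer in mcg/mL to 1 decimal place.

12.9 mcg/mL

τ/t½ = 60/32 ≈ 1.875, so fraction remaining f = (1/2)^(60/32) ≈ 0.2726.
At steady state, accumulation factor R = 1/(1 − e^(−kτ)) ≈ 1.3748.
Each bolus raises the concentration by D/Vd = 1699/181 ≈ 9.387 mcg/mL.
Steady-state peak Cmax,ss = C₀·R ≈ 9.387 × 1.3748 ≈ 12.905 mcg/mL.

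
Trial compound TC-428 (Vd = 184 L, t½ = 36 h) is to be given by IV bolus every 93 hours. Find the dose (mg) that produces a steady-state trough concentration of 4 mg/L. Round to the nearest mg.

τ/t½ = 93/36 ≈ 2.5833, so f = (1/2)^(93/36) ≈ 0.166855.
Cmin,ss = (D/Vd)·f/(1−f), so D = Cmin,ss·Vd·(1−f)/f.
D = 4 × 184 × (1−f)/f ≈ 4 × 184 × 4.99323 ≈ 3675.02 mg.

3675 mg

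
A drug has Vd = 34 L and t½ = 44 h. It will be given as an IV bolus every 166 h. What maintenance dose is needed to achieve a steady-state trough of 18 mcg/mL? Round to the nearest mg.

7753 mg

τ/t½ = 166/44 ≈ 3.7727, so f = (1/2)^(166/44) ≈ 0.073164.
Cmin,ss = (D/Vd)·f/(1−f), so D = Cmin,ss·Vd·(1−f)/f.
D = 18 × 34 × (1−f)/f ≈ 18 × 34 × 12.66792 ≈ 7752.77 mg.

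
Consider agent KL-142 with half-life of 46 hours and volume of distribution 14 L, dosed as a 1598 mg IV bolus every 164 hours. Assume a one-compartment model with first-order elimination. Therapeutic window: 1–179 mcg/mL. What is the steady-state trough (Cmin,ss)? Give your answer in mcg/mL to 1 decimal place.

10.5 mcg/mL

Over one 164-h interval, 164/46 ≈ 3.5652 half-lives elapse, leaving f ≈ 0.0845 of each dose.
Single-dose peak C₀ = D/Vd = 1598/14 ≈ 114.143 mcg/mL.
Steady-state trough Cmin,ss = C₀·f/(1−f) ≈ 114.143 × 0.0845/0.9155 ≈ 10.535 mcg/mL.
Trough 10.5 mcg/mL vs MEC 1 mcg/mL: adequate.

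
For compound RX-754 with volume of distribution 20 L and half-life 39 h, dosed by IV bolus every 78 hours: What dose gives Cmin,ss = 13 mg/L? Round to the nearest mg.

τ/t½ = 78/39 ≈ 2, so f = (1/2)^(78/39) ≈ 0.250000.
Cmin,ss = (D/Vd)·f/(1−f), so D = Cmin,ss·Vd·(1−f)/f.
D = 13 × 20 × (1−f)/f ≈ 13 × 20 × 3.00000 ≈ 780.00 mg.

780 mg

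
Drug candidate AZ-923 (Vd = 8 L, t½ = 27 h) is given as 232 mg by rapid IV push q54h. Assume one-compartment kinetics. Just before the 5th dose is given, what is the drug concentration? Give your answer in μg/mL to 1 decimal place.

f = (1/2)^(τ/t½) = (1/2)^(54/27) ≈ 0.2500.
C₀ = D/Vd = 232/8 ≈ 29.000 μg/mL.
Before the 5th dose, 4 doses have been given. Superposition: Cmin = C₀·(f + f² + … + f^4).
≈ 29.000 × (0.2500 + 0.0625 + 0.0156 + 0.0039) ≈ 29.000 × 0.3320 ≈ 9.628 μg/mL.

9.6 μg/mL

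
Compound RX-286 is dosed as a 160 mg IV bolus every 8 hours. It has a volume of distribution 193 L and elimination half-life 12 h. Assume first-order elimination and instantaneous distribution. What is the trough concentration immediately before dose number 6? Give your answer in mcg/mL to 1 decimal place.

1.3 mcg/mL

f = (1/2)^(τ/t½) = (1/2)^(8/12) ≈ 0.6300.
C₀ = D/Vd = 160/193 ≈ 0.829 mcg/mL.
Before the 6th dose, 5 doses have been given. Superposition: Cmin = C₀·(f + f² + … + f^5).
≈ 0.829 × (0.6300 + 0.3969 + 0.2500 + 0.1575 + 0.0992) ≈ 0.829 × 1.5336 ≈ 1.271 mcg/mL.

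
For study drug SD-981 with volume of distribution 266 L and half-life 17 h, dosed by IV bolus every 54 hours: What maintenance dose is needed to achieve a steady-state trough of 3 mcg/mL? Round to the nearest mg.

6417 mg

τ/t½ = 54/17 ≈ 3.1765, so f = (1/2)^(54/17) ≈ 0.110608.
Cmin,ss = (D/Vd)·f/(1−f), so D = Cmin,ss·Vd·(1−f)/f.
D = 3 × 266 × (1−f)/f ≈ 3 × 266 × 8.04094 ≈ 6416.67 mg.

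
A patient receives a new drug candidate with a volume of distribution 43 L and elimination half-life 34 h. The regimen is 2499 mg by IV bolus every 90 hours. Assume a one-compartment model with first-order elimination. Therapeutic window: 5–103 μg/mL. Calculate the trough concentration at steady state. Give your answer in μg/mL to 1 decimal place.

11.0 μg/mL

k = ln2/t½ = ln2/34 ≈ 0.020387 h⁻¹; fraction remaining f = e^(−kτ) = e^(−0.020387×90) ≈ 0.1596.
At steady state, accumulation factor R = 1/(1 − e^(−kτ)) ≈ 1.1899.
Single-dose peak C₀ = D/Vd = 2499/43 ≈ 58.116 μg/mL.
Cmax,ss = C₀/(1 − f) ≈ 58.116/0.8404 ≈ 69.153 μg/mL.
One interval later, Cmin,ss = Cmax,ss·e^(−kτ) ≈ 69.153 × 0.1596 ≈ 11.037 μg/mL.
Trough 11.0 μg/mL vs MEC 5 μg/mL: adequate.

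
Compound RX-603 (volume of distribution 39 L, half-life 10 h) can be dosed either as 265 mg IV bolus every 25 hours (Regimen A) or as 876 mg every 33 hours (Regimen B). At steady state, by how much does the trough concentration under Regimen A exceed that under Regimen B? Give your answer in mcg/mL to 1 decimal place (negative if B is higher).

Regimen A: f = (1/2)^(25/10) ≈ 0.1768; Cmin,ss = (265/39)·f/(1−f) ≈ 1.459 mcg/mL.
Regimen B: f = (1/2)^(33/10) ≈ 0.1015; Cmin,ss = (876/39)·f/(1−f) ≈ 2.537 mcg/mL.
Difference ≈ 1.459 − 2.537 ≈ -1.078 mcg/mL.

-1.1 mcg/mL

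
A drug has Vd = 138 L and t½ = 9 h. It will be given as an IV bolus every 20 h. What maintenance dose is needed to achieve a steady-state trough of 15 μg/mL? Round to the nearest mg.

τ/t½ = 20/9 ≈ 2.2222, so f = (1/2)^(20/9) ≈ 0.214311.
Cmin,ss = (D/Vd)·f/(1−f), so D = Cmin,ss·Vd·(1−f)/f.
D = 15 × 138 × (1−f)/f ≈ 15 × 138 × 3.66612 ≈ 7588.87 mg.

7589 mg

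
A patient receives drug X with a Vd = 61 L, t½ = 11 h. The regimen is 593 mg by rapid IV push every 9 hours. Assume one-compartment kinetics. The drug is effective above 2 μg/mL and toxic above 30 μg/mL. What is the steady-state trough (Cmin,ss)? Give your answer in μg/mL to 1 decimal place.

τ/t½ = 9/11 ≈ 0.81818, so fraction remaining f = (1/2)^(9/11) ≈ 0.5672.
Single-dose peak C₀ = D/Vd = 593/61 ≈ 9.721 μg/mL.
Steady-state trough Cmin,ss = C₀·f/(1−f) ≈ 9.721 × 0.5672/0.4328 ≈ 12.740 μg/mL.
Trough 12.7 μg/mL vs MEC 2 μg/mL: adequate.

12.7 μg/mL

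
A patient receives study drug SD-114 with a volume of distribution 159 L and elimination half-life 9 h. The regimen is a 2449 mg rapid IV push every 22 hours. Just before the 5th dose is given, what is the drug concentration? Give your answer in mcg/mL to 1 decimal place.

f = (1/2)^(τ/t½) = (1/2)^(22/9) ≈ 0.1837.
C₀ = D/Vd = 2449/159 ≈ 15.403 mcg/mL.
Before the 5th dose, 4 doses have been given. Superposition: Cmin = C₀·(f + f² + … + f^4).
≈ 15.403 × (0.1837 + 0.0337 + 0.0062 + 0.0011) ≈ 15.403 × 0.2247 ≈ 3.461 mcg/mL.

3.5 mcg/mL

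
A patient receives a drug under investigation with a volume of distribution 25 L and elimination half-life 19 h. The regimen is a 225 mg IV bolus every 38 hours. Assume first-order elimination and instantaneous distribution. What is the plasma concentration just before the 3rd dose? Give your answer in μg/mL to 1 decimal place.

2.8 μg/mL

f = (1/2)^(τ/t½) = (1/2)^(38/19) ≈ 0.2500.
C₀ = D/Vd = 225/25 ≈ 9.000 μg/mL.
Before the 3rd dose, 2 doses have been given. Superposition: Cmin = C₀·(f + f²).
≈ 9.000 × (0.2500 + 0.0625) ≈ 9.000 × 0.3125 ≈ 2.812 μg/mL.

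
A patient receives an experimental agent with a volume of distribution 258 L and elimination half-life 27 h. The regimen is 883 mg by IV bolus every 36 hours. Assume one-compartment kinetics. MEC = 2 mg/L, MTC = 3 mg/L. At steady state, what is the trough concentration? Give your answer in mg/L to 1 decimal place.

2.3 mg/L

Over one 36-h interval, 36/27 ≈ 1.3333 half-lives elapse, leaving f ≈ 0.3969 of each dose.
Each bolus raises the concentration by D/Vd = 883/258 ≈ 3.422 mg/L.
Steady-state trough Cmin,ss = C₀·f/(1−f) ≈ 3.422 × 0.3969/0.6031 ≈ 2.252 mg/L.
Trough 2.3 mg/L vs MEC 2 mg/L: adequate.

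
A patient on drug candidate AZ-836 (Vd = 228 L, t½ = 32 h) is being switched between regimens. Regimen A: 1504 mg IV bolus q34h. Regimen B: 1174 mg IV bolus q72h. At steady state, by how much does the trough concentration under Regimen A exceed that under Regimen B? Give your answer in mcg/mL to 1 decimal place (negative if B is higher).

4.7 mcg/mL

Regimen A: f = (1/2)^(34/32) ≈ 0.4788; Cmin,ss = (1504/228)·f/(1−f) ≈ 6.060 mcg/mL.
Regimen B: f = (1/2)^(72/32) ≈ 0.2102; Cmin,ss = (1174/228)·f/(1−f) ≈ 1.370 mcg/mL.
Difference ≈ 6.060 − 1.370 ≈ 4.690 mcg/mL.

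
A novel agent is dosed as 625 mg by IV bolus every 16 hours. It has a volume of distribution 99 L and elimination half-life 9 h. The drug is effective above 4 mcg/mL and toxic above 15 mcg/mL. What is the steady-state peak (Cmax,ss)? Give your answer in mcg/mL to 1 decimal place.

Over one 16-h interval, 16/9 ≈ 1.7778 half-lives elapse, leaving f ≈ 0.2916 of each dose.
At steady state, accumulation factor R = 1/(1 − e^(−kτ)) ≈ 1.4116.
Single-dose peak C₀ = D/Vd = 625/99 ≈ 6.313 mcg/mL.
Steady-state peak Cmax,ss = C₀·R ≈ 6.313 × 1.4116 ≈ 8.911 mcg/mL.
Peak 8.9 mcg/mL vs MTC 15 mcg/mL: below toxic threshold.

8.9 mcg/mL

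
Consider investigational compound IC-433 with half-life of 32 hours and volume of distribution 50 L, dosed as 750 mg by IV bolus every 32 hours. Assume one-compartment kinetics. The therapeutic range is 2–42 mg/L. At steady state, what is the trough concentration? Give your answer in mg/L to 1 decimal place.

15.0 mg/L

The dosing interval is 1 half-life, so f = 2^(−1) = 0.5.
At steady state, R = 1/(1 − 0.5) = 2/1.
Single-dose peak C₀ = D/Vd = 750/50 = 15 mg/L.
Steady-state peak Cmax,ss = C₀·R = 15 × 2/1 ≈ 30.000 mg/L.
Steady-state trough Cmin,ss = Cmax,ss·f ≈ 30.000 × 0.5 ≈ 15.000 mg/L.
Trough 15.0 mg/L vs MEC 2 mg/L: adequate.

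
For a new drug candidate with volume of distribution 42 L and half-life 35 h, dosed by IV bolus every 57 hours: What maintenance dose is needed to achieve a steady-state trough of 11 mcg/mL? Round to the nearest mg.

τ/t½ = 57/35 ≈ 1.6286, so f = (1/2)^(57/35) ≈ 0.323408.
Cmin,ss = (D/Vd)·f/(1−f), so D = Cmin,ss·Vd·(1−f)/f.
D = 11 × 42 × (1−f)/f ≈ 11 × 42 × 2.09207 ≈ 966.54 mg.

967 mg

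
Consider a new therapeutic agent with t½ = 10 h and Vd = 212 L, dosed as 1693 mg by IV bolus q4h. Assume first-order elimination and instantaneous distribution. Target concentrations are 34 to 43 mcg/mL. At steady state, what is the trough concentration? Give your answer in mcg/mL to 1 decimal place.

25.0 mcg/mL

τ/t½ = 4/10 ≈ 0.4, so fraction remaining f = (1/2)^(4/10) ≈ 0.7579.
At steady state, accumulation factor R = 1/(1 − e^(−kτ)) ≈ 4.1305.
Single-dose peak C₀ = D/Vd = 1693/212 ≈ 7.986 mcg/mL.
Steady-state peak Cmax,ss = C₀·R ≈ 7.986 × 4.1305 ≈ 32.986 mcg/mL.
One interval later, Cmin,ss = Cmax,ss·e^(−kτ) ≈ 32.986 × 0.7579 ≈ 25.000 mcg/mL.
Trough 25.0 mcg/mL vs MEC 34 mcg/mL: subtherapeutic.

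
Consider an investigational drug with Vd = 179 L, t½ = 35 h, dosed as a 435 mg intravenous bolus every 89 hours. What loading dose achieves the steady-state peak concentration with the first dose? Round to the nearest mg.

f = (1/2)^(89/35) ≈ 0.171603; accumulation ratio R = 1/(1−f) ≈ 1.20715.
Loading dose to hit Cmax,ss on first dose: D_load = D_maint·R ≈ 435 × 1.20715 ≈ 525.11 mg.

525 mg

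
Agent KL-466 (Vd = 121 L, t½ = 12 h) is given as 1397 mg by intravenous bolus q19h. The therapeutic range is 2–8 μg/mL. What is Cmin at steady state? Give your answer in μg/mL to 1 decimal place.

Over one 19-h interval, 19/12 ≈ 1.5833 half-lives elapse, leaving f ≈ 0.3337 of each dose.
Accumulation ratio R = 1/(1 − f) ≈ 1/0.6663 ≈ 1.5008.
Each bolus raises the concentration by D/Vd = 1397/121 ≈ 11.545 μg/mL.
Steady-state peak Cmax,ss = C₀·R ≈ 11.545 × 1.5008 ≈ 17.327 μg/mL.
One interval later, Cmin,ss = Cmax,ss·e^(−kτ) ≈ 17.327 × 0.3337 ≈ 5.782 μg/mL.
Trough 5.8 μg/mL vs MEC 2 μg/mL: adequate.

5.8 μg/mL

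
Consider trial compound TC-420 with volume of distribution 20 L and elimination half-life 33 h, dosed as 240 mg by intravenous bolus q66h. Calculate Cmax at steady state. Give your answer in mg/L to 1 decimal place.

The dosing interval is 2 half-lives, so f = 2^(−2) = 0.25.
At steady state, R = 1/(1 − 0.25) = 4/3.
Single-dose peak C₀ = D/Vd = 240/20 = 12 mg/L.
Steady-state peak Cmax,ss = C₀·R = 12 × 4/3 ≈ 16.000 mg/L.

16.0 mg/L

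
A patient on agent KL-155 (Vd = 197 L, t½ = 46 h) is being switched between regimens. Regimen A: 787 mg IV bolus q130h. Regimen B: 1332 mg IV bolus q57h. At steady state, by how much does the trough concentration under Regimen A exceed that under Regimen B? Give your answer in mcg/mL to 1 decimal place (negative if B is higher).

-4.3 mcg/mL

Regimen A: f = (1/2)^(130/46) ≈ 0.1410; Cmin,ss = (787/197)·f/(1−f) ≈ 0.656 mcg/mL.
Regimen B: f = (1/2)^(57/46) ≈ 0.4236; Cmin,ss = (1332/197)·f/(1−f) ≈ 4.969 mcg/mL.
Difference ≈ 0.656 − 4.969 ≈ -4.313 mcg/mL.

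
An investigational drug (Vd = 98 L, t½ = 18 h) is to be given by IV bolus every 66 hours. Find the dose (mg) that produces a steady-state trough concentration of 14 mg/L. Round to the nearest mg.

τ/t½ = 66/18 ≈ 3.6667, so f = (1/2)^(66/18) ≈ 0.078745.
Cmin,ss = (D/Vd)·f/(1−f), so D = Cmin,ss·Vd·(1−f)/f.
D = 14 × 98 × (1−f)/f ≈ 14 × 98 × 11.69922 ≈ 16051.33 mg.

16051 mg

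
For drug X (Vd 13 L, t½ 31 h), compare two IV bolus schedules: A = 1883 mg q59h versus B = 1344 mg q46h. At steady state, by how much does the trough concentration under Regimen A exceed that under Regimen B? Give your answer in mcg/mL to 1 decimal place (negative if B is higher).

Regimen A: f = (1/2)^(59/31) ≈ 0.2673; Cmin,ss = (1883/13)·f/(1−f) ≈ 52.842 mcg/mL.
Regimen B: f = (1/2)^(46/31) ≈ 0.3575; Cmin,ss = (1344/13)·f/(1−f) ≈ 57.525 mcg/mL.
Difference ≈ 52.842 − 57.525 ≈ -4.683 mcg/mL.

-4.7 mcg/mL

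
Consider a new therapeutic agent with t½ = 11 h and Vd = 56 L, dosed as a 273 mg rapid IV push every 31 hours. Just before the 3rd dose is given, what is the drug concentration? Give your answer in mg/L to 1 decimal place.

f = (1/2)^(τ/t½) = (1/2)^(31/11) ≈ 0.1418.
C₀ = D/Vd = 273/56 ≈ 4.875 mg/L.
Before the 3rd dose, 2 doses have been given. Superposition: Cmin = C₀·(f + f²).
≈ 4.875 × (0.1418 + 0.0201) ≈ 4.875 × 0.1619 ≈ 0.789 mg/L.

0.8 mg/L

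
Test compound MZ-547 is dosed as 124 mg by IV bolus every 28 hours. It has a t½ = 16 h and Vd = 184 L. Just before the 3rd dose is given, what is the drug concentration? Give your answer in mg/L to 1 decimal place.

f = (1/2)^(τ/t½) = (1/2)^(28/16) ≈ 0.2973.
C₀ = D/Vd = 124/184 ≈ 0.674 mg/L.
Before the 3rd dose, 2 doses have been given. Superposition: Cmin = C₀·(f + f²).
≈ 0.674 × (0.2973 + 0.0884) ≈ 0.674 × 0.3857 ≈ 0.260 mg/L.

0.3 mg/L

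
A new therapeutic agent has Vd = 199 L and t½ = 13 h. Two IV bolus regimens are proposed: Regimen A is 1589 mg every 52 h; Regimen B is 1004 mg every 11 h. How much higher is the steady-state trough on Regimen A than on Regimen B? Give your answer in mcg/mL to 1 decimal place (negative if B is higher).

Regimen A: f = (1/2)^(52/13) ≈ 0.0625; Cmin,ss = (1589/199)·f/(1−f) ≈ 0.532 mcg/mL.
Regimen B: f = (1/2)^(11/13) ≈ 0.5563; Cmin,ss = (1004/199)·f/(1−f) ≈ 6.326 mcg/mL.
Difference ≈ 0.532 − 6.326 ≈ -5.794 mcg/mL.

-5.8 mcg/mL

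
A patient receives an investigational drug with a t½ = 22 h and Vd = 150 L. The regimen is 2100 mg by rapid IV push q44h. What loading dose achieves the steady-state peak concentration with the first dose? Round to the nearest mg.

f = (1/2)^(44/22) ≈ 0.250000; accumulation ratio R = 1/(1−f) ≈ 1.33333.
Loading dose to hit Cmax,ss on first dose: D_load = D_maint·R ≈ 2100 × 1.33333 ≈ 2799.99 mg.

2800 mg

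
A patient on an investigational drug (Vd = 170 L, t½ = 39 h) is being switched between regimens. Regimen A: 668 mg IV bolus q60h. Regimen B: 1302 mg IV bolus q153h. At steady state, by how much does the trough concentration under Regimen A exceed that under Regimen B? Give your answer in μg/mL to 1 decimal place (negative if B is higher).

Regimen A: f = (1/2)^(60/39) ≈ 0.3443; Cmin,ss = (668/170)·f/(1−f) ≈ 2.063 μg/mL.
Regimen B: f = (1/2)^(153/39) ≈ 0.0659; Cmin,ss = (1302/170)·f/(1−f) ≈ 0.540 μg/mL.
Difference ≈ 2.063 − 0.540 ≈ 1.523 μg/mL.

1.5 μg/mL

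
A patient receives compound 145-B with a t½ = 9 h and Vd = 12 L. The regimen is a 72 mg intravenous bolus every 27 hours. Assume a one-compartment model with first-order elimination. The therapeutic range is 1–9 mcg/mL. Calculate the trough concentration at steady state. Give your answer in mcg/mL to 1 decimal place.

The dosing interval is 3 half-lives, so f = 2^(−3) = 0.125.
Accumulation ratio R = 1/(1 − f) = 1/0.875 = 8/7.
Single-dose peak C₀ = D/Vd = 72/12 = 6 mcg/mL.
Steady-state peak Cmax,ss = C₀·R = 6 × 8/7 ≈ 6.857 mcg/mL.
Steady-state trough Cmin,ss = Cmax,ss·f ≈ 6.857 × 0.125 ≈ 0.857 mcg/mL.
Trough 0.9 mcg/mL vs MEC 1 mcg/mL: subtherapeutic.

0.9 mcg/mL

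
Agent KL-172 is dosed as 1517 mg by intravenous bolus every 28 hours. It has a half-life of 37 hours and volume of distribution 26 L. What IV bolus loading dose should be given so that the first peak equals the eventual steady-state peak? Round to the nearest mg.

f = (1/2)^(28/37) ≈ 0.591825; accumulation ratio R = 1/(1−f) ≈ 2.44993.
Loading dose to hit Cmax,ss on first dose: D_load = D_maint·R ≈ 1517 × 2.44993 ≈ 3716.54 mg.

3717 mg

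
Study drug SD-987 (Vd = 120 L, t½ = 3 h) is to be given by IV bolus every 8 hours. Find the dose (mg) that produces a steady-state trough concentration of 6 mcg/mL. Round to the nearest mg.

3852 mg

τ/t½ = 8/3 ≈ 2.6667, so f = (1/2)^(8/3) ≈ 0.157490.
Cmin,ss = (D/Vd)·f/(1−f), so D = Cmin,ss·Vd·(1−f)/f.
D = 6 × 120 × (1−f)/f ≈ 6 × 120 × 5.34961 ≈ 3851.72 mg.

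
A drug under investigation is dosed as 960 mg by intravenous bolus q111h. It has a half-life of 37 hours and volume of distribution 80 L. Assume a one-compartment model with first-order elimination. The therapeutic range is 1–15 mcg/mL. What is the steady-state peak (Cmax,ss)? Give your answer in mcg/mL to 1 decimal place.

13.7 mcg/mL

The dosing interval is 3 half-lives, so f = 2^(−3) = 0.125.
At steady state, R = 1/(1 − 0.125) = 8/7.
Single-dose peak C₀ = D/Vd = 960/80 = 12 mcg/mL.
Steady-state peak Cmax,ss = C₀·R = 12 × 8/7 ≈ 13.714 mcg/mL.
Peak 13.7 mcg/mL vs MTC 15 mcg/mL: below toxic threshold.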